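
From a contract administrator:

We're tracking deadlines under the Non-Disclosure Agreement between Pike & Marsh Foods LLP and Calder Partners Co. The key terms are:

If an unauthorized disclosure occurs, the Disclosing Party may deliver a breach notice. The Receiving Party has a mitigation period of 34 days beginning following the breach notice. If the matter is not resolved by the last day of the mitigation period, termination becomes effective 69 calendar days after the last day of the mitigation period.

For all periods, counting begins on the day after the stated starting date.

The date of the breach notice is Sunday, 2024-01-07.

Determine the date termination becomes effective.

The last day of the mitigation period: 34 calendar days after 2024-01-07 is 2024-02-10.
The date termination becomes effective: 69 calendar days after 2024-02-10 is 2024-04-19.

2024-04-19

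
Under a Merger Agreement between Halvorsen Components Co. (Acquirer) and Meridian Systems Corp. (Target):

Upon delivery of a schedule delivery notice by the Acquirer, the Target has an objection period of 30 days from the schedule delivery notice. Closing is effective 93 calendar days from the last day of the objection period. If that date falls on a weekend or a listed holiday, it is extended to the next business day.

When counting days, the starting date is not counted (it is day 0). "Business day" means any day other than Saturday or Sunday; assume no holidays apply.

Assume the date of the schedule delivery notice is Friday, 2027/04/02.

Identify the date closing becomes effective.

Adding 30 calendar days to 2027/04/02 gives 2027/05/02, which is the last day of the objection period.
The date closing becomes effective: 93 calendar days after 2027/05/02 is 2027/08/03. 2027/08/03 is a Tuesday, so no roll-forward applies.

2027/08/03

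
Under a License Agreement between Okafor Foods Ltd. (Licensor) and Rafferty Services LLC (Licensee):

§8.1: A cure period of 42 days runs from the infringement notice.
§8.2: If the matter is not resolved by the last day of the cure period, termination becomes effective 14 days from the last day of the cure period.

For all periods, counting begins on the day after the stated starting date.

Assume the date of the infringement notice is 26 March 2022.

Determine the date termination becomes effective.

21 May 2022

Adding 42 calendar days to 26 March 2022 gives 7 May 2022, which is the last day of the cure period.
The date termination becomes effective: 14 calendar days after 7 May 2022 is 21 May 2022.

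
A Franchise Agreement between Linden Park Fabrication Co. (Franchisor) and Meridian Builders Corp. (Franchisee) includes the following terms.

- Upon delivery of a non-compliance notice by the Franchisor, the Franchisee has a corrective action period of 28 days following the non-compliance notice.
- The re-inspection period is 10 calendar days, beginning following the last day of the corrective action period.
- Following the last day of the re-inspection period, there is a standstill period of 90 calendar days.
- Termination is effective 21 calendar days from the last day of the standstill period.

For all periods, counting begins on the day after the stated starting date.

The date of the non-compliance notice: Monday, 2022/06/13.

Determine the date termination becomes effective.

2022/11/09

The last day of the corrective action period: 2022/06/13 + 28 days = 2022/07/11.
Adding 10 calendar days to 2022/07/11 gives 2022/07/21, which is the last day of the re-inspection period.
The last day of the standstill period: 2022/07/21 + 90 days = 2022/10/19.
The date termination becomes effective: 2022/10/19 + 21 days = 2022/11/09.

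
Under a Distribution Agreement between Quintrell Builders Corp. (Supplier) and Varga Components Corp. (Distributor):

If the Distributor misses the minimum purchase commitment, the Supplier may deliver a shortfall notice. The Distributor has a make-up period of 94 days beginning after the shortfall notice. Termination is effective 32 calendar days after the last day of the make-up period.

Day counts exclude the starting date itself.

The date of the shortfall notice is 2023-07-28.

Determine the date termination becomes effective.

The last day of the make-up period: 94 calendar days after 2023-07-28 is 2023-10-30.
The date termination becomes effective: 2023-10-30 + 32 days = 2023-12-01.

2023-12-01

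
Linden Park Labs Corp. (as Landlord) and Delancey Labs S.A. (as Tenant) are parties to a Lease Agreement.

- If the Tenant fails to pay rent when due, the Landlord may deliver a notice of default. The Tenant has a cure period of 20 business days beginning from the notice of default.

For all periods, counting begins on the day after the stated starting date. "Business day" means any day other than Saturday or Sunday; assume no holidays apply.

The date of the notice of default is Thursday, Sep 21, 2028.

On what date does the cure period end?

The last day of the cure period: counting 20 business days from Thursday, Sep 21, 2028 (Sep 22, Sep 25, Sep 26, Sep 27, …, Oct 17, Oct 18, Oct 19, skipping weekends) reaches Thursday, Oct 19, 2028.

Oct 19, 2028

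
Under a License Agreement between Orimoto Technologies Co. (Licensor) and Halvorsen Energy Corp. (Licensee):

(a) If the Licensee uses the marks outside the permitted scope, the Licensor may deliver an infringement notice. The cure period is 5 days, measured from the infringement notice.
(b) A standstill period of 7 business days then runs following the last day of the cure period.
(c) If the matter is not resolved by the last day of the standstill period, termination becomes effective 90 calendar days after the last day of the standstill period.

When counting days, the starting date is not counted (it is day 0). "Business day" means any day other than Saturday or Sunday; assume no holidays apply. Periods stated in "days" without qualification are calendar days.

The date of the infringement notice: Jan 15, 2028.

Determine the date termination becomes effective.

The last day of the cure period: 5 calendar days after Jan 15, 2028 is Jan 20, 2028.
From Thursday, Jan 20, 2028, 7 business days (Jan 21, Jan 24, Jan 25, Jan 26, Jan 27, Jan 28, Jan 31, skipping weekends) brings us to Monday, Jan 31, 2028, which is the last day of the standstill period.
The date termination becomes effective: Jan 31, 2028 + 90 days = Apr 30, 2028.

Apr 30, 2028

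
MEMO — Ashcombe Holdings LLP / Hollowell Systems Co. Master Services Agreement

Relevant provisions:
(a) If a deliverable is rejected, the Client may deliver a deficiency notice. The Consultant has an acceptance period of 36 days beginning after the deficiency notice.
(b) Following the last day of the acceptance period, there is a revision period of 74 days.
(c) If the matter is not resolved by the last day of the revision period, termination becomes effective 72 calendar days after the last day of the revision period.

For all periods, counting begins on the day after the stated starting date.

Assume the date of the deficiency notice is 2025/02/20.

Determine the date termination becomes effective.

2025/08/21

The last day of the acceptance period: 36 calendar days after 2025/02/20 is 2025/03/28.
The last day of the revision period: 2025/03/28 + 74 days = 2025/06/10.
The date termination becomes effective: 2025/06/10 + 72 days = 2025/08/21.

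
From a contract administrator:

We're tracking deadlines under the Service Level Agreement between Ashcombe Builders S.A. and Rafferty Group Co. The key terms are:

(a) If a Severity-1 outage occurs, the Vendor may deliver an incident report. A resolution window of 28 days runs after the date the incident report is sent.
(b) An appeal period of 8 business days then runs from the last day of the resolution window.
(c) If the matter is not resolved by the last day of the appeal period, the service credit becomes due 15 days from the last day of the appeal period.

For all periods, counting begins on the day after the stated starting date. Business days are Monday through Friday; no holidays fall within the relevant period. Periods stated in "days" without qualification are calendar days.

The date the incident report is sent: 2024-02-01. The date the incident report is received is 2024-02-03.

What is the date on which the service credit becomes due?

2024-03-27

The last day of the resolution window: 2024-02-01 + 28 days = 2024-02-29.
The last day of the appeal period: 8 business days after Thursday, 2024-02-29, skipping weekends — Mar 1, Mar 4, Mar 5, Mar 6, Mar 7, Mar 8, Mar 11, Mar 12 — lands on Tuesday, 2024-03-12.
The date on which the service credit becomes due: 2024-03-12 + 15 days = 2024-03-27.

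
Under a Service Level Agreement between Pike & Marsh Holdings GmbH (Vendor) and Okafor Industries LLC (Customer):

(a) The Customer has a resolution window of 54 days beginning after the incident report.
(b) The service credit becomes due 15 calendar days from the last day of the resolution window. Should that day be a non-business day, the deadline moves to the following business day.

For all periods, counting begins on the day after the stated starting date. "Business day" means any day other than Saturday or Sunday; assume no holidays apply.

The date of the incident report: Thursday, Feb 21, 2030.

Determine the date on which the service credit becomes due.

The last day of the resolution window: 54 calendar days after Feb 21, 2030 is Apr 16, 2030.
The date on which the service credit becomes due: Apr 16, 2030 + 15 days = May 1, 2030. May 1, 2030 is a Wednesday, so no roll-forward applies.

May 1, 2030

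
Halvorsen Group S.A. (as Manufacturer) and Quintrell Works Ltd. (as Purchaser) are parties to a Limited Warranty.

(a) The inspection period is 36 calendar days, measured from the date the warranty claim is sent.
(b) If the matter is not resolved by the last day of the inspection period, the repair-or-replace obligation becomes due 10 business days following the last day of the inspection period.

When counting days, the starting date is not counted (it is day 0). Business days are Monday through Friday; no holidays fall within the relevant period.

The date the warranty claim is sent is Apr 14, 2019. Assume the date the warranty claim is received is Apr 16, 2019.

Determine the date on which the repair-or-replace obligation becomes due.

Jun 3, 2019

The last day of the inspection period: 36 calendar days after Apr 14, 2019 is May 20, 2019.
The date on which the repair-or-replace obligation becomes due: counting 10 business days from Monday, May 20, 2019 (May 21, May 22, May 23, May 24, May 27, May 28, May 29, May 30, May 31, Jun 3, skipping weekends) reaches Monday, Jun 3, 2019.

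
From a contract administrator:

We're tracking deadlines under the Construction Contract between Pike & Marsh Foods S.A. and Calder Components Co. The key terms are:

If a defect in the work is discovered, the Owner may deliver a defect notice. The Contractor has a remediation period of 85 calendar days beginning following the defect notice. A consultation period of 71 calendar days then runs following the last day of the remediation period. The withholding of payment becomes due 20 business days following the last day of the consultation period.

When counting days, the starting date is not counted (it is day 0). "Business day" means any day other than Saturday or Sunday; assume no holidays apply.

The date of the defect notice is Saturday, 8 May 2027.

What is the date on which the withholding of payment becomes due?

Adding 85 calendar days to 8 May 2027 gives 1 August 2027, which is the last day of the remediation period.
The last day of the consultation period: 1 August 2027 + 71 days = 11 October 2027.
The date on which the withholding of payment becomes due: 20 business days after Monday, 11 October 2027, skipping weekends — Oct 12, Oct 13, Oct 14, Oct 15, …, Nov 4, Nov 5, Nov 8 — lands on Monday, 8 November 2027.

8 November 2027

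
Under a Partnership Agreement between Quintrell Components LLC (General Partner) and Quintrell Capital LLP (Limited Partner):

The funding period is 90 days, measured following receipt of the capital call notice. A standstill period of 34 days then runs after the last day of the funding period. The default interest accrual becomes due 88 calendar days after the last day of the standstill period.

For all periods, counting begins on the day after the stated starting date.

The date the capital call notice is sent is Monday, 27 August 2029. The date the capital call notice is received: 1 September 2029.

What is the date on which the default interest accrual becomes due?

Adding 90 calendar days to 1 September 2029 gives 30 November 2029, which is the last day of the funding period.
The last day of the standstill period: 30 November 2029 + 34 days = 3 January 2030.
The date on which the default interest accrual becomes due: 3 January 2030 + 88 days = 1 April 2030.

1 April 2030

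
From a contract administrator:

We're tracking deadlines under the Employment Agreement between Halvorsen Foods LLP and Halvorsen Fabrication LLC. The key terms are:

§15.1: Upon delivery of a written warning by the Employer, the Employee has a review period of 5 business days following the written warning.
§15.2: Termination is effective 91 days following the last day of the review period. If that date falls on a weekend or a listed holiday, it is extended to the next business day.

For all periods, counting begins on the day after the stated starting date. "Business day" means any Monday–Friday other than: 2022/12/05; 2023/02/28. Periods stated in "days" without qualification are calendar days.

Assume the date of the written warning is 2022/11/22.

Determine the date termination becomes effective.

From Tuesday, 2022/11/22, 5 business days (Nov 23, Nov 24, Nov 25, Nov 28, Nov 29, skipping weekends) brings us to Tuesday, 2022/11/29, which is the last day of the review period.
The date termination becomes effective: 91 calendar days after 2022/11/29 is 2023/02/28. That falls on Tuesday, a listed holiday, so it rolls to the next business day, Wednesday, 2023/03/01.

2023/03/01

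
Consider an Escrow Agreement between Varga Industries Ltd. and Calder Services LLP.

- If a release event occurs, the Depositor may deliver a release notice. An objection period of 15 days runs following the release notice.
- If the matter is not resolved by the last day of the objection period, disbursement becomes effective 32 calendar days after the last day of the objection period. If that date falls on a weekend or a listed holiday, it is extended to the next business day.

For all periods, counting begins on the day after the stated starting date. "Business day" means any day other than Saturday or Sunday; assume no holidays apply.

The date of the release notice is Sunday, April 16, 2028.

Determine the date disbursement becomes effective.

The last day of the objection period: 15 calendar days after April 16, 2028 is May 1, 2028.
Adding 32 calendar days to May 1, 2028 gives June 2, 2028, which is the date disbursement becomes effective. June 2, 2028 is a Friday, so no roll-forward applies.

June 2, 2028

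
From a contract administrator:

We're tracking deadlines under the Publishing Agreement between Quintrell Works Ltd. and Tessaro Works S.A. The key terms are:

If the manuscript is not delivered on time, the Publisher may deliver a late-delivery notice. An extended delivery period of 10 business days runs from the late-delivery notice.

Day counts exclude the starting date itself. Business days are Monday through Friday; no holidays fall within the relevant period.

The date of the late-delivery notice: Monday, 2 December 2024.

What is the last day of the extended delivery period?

16 December 2024

From Monday, 2 December 2024, 10 business days (Dec 3, Dec 4, Dec 5, Dec 6, Dec 9, Dec 10, Dec 11, Dec 12, Dec 13, Dec 16, skipping weekends) brings us to Monday, 16 December 2024, which is the last day of the extended delivery period.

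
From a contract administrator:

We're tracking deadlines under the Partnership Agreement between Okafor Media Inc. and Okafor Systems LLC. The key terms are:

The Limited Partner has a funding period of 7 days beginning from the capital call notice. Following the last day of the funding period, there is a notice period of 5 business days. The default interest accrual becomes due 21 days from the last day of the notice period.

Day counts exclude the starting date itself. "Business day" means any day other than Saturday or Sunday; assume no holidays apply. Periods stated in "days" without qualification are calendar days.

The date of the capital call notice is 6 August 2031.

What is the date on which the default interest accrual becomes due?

The last day of the funding period: 6 August 2031 + 7 days = 13 August 2031.
From Wednesday, 13 August 2031, 5 business days (Aug 14, Aug 15, Aug 18, Aug 19, Aug 20, skipping weekends) brings us to Wednesday, 20 August 2031, which is the last day of the notice period.
The date on which the default interest accrual becomes due: 20 August 2031 + 21 days = 10 September 2031.

10 September 2031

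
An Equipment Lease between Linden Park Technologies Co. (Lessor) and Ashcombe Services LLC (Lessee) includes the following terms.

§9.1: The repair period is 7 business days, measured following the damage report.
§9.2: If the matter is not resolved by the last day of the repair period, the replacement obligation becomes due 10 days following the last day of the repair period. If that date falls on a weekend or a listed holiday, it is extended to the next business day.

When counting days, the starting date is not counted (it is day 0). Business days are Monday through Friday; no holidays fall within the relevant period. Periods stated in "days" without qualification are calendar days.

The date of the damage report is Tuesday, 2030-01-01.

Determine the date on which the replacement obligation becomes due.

The last day of the repair period: 7 business days after Tuesday, 2030-01-01, skipping weekends — Jan 2, Jan 3, Jan 4, Jan 7, Jan 8, Jan 9, Jan 10 — lands on Thursday, 2030-01-10.
The date on which the replacement obligation becomes due: 2030-01-10 + 10 days = 2030-01-20. That falls on a Sunday, so it rolls to the next business day, Monday, 2030-01-21.

2030-01-21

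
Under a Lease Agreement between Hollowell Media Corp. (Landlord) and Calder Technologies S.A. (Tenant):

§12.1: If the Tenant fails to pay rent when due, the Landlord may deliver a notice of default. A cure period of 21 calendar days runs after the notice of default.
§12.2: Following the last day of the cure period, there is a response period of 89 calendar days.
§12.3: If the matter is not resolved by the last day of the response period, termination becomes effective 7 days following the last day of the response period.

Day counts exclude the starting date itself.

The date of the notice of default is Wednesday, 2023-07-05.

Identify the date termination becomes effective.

The last day of the cure period: 2023-07-05 + 21 days = 2023-07-26.
The last day of the response period: 2023-07-26 + 89 days = 2023-10-23.
The date termination becomes effective: 7 calendar days after 2023-10-23 is 2023-10-30.

2023-10-30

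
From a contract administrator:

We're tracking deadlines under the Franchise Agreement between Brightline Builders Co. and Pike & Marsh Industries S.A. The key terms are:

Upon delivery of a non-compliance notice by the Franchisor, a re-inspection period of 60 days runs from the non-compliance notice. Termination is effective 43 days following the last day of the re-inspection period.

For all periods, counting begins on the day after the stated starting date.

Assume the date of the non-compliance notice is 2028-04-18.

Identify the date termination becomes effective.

Adding 60 calendar days to 2028-04-18 gives 2028-06-17, which is the last day of the re-inspection period.
Adding 43 calendar days to 2028-06-17 gives 2028-07-30, which is the date termination becomes effective.

2028-07-30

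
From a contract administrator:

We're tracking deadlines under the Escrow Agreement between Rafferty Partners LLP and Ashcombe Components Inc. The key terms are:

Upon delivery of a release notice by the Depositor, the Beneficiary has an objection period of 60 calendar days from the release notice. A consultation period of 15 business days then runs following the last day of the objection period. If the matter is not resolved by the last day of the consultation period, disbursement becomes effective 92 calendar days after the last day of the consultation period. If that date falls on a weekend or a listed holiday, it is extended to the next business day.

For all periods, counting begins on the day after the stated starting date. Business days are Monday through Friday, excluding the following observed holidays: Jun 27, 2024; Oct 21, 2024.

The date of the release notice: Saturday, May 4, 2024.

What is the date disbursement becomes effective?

Oct 24, 2024

Adding 60 calendar days to May 4, 2024 gives Jul 3, 2024, which is the last day of the objection period.
The last day of the consultation period: 15 business days after Wednesday, Jul 3, 2024, skipping weekends — Jul 4, Jul 5, Jul 8, Jul 9, …, Jul 22, Jul 23, Jul 24 — lands on Wednesday, Jul 24, 2024.
The date disbursement becomes effective: Jul 24, 2024 + 92 days = Oct 24, 2024. Oct 24, 2024 is a Thursday and is not a listed holiday, so no roll-forward applies.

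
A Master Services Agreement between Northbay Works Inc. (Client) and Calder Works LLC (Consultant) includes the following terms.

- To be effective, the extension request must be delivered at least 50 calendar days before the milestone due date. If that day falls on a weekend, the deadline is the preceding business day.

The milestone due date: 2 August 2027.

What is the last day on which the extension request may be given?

Counting back 50 calendar days from 2 August 2027 gives 13 June 2027. That is a Sunday, so the deadline moves back to Friday, 11 June 2027.

11 June 2027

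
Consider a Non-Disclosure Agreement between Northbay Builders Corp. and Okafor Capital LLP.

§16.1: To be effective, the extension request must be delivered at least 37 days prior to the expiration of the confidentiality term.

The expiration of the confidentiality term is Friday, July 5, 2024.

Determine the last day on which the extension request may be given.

May 29, 2024

Counting back 37 calendar days from July 5, 2024 gives May 29, 2024.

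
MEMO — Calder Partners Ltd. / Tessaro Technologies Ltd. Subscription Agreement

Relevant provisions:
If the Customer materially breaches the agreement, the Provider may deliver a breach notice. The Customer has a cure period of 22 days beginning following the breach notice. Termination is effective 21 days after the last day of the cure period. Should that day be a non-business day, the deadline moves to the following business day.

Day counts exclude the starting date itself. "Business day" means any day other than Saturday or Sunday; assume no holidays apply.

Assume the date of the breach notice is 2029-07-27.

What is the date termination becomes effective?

2029-09-10

The last day of the cure period: 22 calendar days after 2029-07-27 is 2029-08-18.
Adding 21 calendar days to 2029-08-18 gives 2029-09-08, which is the date termination becomes effective. That falls on a Saturday, so it rolls to the next business day, Monday, 2029-09-10.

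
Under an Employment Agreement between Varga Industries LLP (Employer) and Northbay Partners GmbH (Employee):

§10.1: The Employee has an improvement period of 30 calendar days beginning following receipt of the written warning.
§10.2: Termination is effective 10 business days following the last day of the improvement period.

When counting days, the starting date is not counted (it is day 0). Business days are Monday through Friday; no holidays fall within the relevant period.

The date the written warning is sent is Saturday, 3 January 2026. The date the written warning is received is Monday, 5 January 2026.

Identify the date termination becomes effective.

Adding 30 calendar days to 5 January 2026 gives 4 February 2026, which is the last day of the improvement period.
The date termination becomes effective: counting 10 business days from Wednesday, 4 February 2026 (Feb 5, Feb 6, Feb 9, Feb 10, Feb 11, Feb 12, Feb 13, Feb 16, Feb 17, Feb 18, skipping weekends) reaches Wednesday, 18 February 2026.

18 February 2026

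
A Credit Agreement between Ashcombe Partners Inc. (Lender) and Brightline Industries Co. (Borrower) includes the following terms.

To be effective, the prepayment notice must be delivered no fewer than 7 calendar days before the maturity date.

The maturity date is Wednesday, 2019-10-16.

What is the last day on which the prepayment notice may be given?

Counting back 7 calendar days from 2019-10-16 gives 2019-10-09.

2019-10-09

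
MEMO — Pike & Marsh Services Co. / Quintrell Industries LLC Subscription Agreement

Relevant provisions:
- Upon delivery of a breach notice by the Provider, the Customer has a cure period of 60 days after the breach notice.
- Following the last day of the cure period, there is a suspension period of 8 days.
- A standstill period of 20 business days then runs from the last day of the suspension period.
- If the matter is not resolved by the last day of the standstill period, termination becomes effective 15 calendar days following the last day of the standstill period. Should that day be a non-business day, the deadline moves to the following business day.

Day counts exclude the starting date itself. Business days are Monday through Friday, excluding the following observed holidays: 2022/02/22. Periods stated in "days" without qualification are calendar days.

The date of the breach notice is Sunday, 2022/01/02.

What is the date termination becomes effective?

2022/04/25

The last day of the cure period: 60 calendar days after 2022/01/02 is 2022/03/03.
The last day of the suspension period: 2022/03/03 + 8 days = 2022/03/11.
The last day of the standstill period: counting 20 business days from Friday, 2022/03/11 (Mar 14, Mar 15, Mar 16, Mar 17, …, Apr 6, Apr 7, Apr 8, skipping weekends) reaches Friday, 2022/04/08.
Adding 15 calendar days to 2022/04/08 gives 2022/04/23, which is the date termination becomes effective. That falls on a Saturday, so it rolls to the next business day, Monday, 2022/04/25.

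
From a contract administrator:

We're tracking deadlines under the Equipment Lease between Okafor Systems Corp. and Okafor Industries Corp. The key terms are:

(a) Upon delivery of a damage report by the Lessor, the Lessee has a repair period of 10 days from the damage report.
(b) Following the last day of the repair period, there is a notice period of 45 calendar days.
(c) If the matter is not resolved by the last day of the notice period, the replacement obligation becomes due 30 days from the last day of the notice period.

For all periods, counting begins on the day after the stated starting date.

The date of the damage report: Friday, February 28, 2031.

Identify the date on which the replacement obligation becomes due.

May 24, 2031

The last day of the repair period: February 28, 2031 + 10 days = March 10, 2031.
The last day of the notice period: March 10, 2031 + 45 days = April 24, 2031.
The date on which the replacement obligation becomes due: 30 calendar days after April 24, 2031 is May 24, 2031.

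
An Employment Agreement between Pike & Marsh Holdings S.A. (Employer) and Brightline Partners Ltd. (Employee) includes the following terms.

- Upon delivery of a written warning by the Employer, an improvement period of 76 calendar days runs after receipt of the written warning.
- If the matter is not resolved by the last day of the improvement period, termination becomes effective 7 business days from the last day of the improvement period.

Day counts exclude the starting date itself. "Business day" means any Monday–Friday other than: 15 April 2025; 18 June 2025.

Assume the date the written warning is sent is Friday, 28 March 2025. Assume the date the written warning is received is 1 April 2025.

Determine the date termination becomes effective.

26 June 2025

The last day of the improvement period: 1 April 2025 + 76 days = 16 June 2025.
The date termination becomes effective: 7 business days after Monday, 16 June 2025, skipping weekends and the listed holiday on Jun 18 — Jun 17, Jun 19, Jun 20, Jun 23, Jun 24, Jun 25, Jun 26 — lands on Thursday, 26 June 2025.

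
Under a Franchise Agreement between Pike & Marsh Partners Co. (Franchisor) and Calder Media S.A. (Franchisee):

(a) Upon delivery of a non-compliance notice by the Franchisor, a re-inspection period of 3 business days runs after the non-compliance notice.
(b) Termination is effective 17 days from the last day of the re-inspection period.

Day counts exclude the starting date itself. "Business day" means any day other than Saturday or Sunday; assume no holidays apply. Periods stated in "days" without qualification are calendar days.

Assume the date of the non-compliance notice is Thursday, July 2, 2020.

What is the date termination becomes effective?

The last day of the re-inspection period: counting 3 business days from Thursday, July 2, 2020 (Jul 3, Jul 6, Jul 7, skipping weekends) reaches Tuesday, July 7, 2020.
The date termination becomes effective: July 7, 2020 + 17 days = July 24, 2020.

July 24, 2020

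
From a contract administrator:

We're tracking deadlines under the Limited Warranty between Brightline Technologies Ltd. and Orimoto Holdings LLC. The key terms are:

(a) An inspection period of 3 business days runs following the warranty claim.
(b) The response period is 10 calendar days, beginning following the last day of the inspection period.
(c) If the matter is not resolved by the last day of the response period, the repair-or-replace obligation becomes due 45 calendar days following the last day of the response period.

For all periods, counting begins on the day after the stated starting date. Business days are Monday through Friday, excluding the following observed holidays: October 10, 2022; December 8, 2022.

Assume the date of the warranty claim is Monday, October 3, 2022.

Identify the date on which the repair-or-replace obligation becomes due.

November 30, 2022

The last day of the inspection period: counting 3 business days from Monday, October 3, 2022 (Oct 4, Oct 5, Oct 6, skipping weekends) reaches Thursday, October 6, 2022.
The last day of the response period: October 6, 2022 + 10 days = October 16, 2022.
The date on which the repair-or-replace obligation becomes due: 45 calendar days after October 16, 2022 is November 30, 2022.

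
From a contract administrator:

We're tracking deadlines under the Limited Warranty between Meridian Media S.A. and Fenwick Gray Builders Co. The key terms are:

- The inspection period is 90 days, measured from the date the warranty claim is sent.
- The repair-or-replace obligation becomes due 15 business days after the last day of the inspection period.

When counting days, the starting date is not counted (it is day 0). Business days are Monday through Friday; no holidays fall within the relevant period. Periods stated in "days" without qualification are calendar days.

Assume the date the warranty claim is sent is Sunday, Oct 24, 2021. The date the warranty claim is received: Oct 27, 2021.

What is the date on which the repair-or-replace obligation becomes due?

The last day of the inspection period: 90 calendar days after Oct 24, 2021 is Jan 22, 2022.
The date on which the repair-or-replace obligation becomes due: 15 business days after Saturday, Jan 22, 2022, skipping weekends — Jan 24, Jan 25, Jan 26, Jan 27, …, Feb 9, Feb 10, Feb 11 — lands on Friday, Feb 11, 2022.

Feb 11, 2022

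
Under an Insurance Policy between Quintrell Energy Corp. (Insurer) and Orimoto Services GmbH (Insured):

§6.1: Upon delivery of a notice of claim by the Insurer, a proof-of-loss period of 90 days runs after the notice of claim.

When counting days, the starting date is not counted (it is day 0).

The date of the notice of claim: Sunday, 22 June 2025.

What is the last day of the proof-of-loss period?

20 September 2025

The last day of the proof-of-loss period: 22 June 2025 + 90 days = 20 September 2025.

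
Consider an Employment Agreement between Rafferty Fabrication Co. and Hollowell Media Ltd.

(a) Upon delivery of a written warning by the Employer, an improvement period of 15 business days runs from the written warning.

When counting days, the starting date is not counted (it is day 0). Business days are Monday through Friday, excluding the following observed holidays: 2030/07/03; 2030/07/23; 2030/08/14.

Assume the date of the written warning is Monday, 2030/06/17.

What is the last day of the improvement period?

2030/07/09

From Monday, 2030/06/17, 15 business days (Jun 18, Jun 19, Jun 20, Jun 21, …, Jul 5, Jul 8, Jul 9, skipping weekends and the listed holiday on Jul 3) brings us to Tuesday, 2030/07/09, which is the last day of the improvement period.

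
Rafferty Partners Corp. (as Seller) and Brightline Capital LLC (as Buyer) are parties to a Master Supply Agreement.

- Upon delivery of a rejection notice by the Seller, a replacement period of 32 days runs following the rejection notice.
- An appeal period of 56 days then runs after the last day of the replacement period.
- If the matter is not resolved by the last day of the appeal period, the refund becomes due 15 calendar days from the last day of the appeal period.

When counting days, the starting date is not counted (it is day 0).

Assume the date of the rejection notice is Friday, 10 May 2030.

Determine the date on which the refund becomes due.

21 August 2030

The last day of the replacement period: 10 May 2030 + 32 days = 11 June 2030.
The last day of the appeal period: 56 calendar days after 11 June 2030 is 6 August 2030.
The date on which the refund becomes due: 6 August 2030 + 15 days = 21 August 2030.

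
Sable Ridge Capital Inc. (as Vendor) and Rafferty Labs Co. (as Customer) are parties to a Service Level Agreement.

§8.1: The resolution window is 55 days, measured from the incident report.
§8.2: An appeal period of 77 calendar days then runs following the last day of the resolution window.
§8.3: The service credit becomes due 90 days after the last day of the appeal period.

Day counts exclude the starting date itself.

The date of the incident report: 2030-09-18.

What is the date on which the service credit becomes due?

The last day of the resolution window: 55 calendar days after 2030-09-18 is 2030-11-12.
The last day of the appeal period: 77 calendar days after 2030-11-12 is 2031-01-28.
The date on which the service credit becomes due: 90 calendar days after 2031-01-28 is 2031-04-28.

2031-04-28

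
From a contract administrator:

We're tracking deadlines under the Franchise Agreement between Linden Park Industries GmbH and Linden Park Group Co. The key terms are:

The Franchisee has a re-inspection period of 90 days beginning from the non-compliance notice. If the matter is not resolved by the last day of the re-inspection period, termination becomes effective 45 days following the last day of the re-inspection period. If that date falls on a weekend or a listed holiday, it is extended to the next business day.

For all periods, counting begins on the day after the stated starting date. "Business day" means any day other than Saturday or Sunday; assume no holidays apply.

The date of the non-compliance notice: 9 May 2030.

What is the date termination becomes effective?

23 September 2030

The last day of the re-inspection period: 9 May 2030 + 90 days = 7 August 2030.
The date termination becomes effective: 7 August 2030 + 45 days = 21 September 2030. That falls on a Saturday, so it rolls to the next business day, Monday, 23 September 2030.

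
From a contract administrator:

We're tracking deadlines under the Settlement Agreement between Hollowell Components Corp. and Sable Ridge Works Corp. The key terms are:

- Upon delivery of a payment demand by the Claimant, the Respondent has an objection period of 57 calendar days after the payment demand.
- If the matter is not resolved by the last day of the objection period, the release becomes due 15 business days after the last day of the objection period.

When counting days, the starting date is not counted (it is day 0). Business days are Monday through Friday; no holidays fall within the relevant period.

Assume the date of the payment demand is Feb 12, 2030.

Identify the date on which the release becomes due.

The last day of the objection period: Feb 12, 2030 + 57 days = Apr 10, 2030.
The date on which the release becomes due: counting 15 business days from Wednesday, Apr 10, 2030 (Apr 11, Apr 12, Apr 15, Apr 16, …, Apr 29, Apr 30, May 1, skipping weekends) reaches Wednesday, May 1, 2030.

May 1, 2030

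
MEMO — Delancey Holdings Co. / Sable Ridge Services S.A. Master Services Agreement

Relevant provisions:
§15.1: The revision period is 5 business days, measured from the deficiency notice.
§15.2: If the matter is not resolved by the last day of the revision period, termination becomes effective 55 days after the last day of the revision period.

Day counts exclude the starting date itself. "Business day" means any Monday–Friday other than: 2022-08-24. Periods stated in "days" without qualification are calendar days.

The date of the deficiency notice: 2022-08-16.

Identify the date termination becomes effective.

From Tuesday, 2022-08-16, 5 business days (Aug 17, Aug 18, Aug 19, Aug 22, Aug 23, skipping weekends) brings us to Tuesday, 2022-08-23, which is the last day of the revision period.
The date termination becomes effective: 2022-08-23 + 55 days = 2022-10-17.

2022-10-17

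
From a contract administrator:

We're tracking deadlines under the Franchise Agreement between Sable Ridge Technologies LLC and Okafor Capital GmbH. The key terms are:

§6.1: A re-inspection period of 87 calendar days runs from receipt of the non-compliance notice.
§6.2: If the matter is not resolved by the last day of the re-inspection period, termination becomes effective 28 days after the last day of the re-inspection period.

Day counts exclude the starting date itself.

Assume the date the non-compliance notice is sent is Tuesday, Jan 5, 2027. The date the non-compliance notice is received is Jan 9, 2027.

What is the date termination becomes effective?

May 4, 2027

The last day of the re-inspection period: Jan 9, 2027 + 87 days = Apr 6, 2027.
Adding 28 calendar days to Apr 6, 2027 gives May 4, 2027, which is the date termination becomes effective.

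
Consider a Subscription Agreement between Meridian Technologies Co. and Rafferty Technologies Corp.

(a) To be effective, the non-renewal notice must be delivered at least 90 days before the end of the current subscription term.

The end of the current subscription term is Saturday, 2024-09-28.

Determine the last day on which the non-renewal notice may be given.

2024-09-28 minus 90 days is 2024-06-30.

2024-06-30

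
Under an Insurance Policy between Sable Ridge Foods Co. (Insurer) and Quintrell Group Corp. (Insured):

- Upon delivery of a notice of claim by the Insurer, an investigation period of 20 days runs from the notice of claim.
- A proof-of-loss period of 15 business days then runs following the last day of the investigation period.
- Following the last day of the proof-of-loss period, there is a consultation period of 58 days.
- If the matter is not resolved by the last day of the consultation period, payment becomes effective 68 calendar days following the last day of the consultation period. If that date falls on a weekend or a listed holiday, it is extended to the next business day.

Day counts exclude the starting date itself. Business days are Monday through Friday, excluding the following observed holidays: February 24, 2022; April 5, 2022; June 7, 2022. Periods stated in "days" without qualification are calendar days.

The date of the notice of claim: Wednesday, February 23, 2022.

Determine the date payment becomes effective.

August 10, 2022

The last day of the investigation period: February 23, 2022 + 20 days = March 15, 2022.
The last day of the proof-of-loss period: counting 15 business days from Tuesday, March 15, 2022 (Mar 16, Mar 17, Mar 18, Mar 21, …, Apr 1, Apr 4, Apr 6, skipping weekends and the listed holiday on Apr 5) reaches Wednesday, April 6, 2022.
The last day of the consultation period: April 6, 2022 + 58 days = June 3, 2022.
Adding 68 calendar days to June 3, 2022 gives August 10, 2022, which is the date payment becomes effective. August 10, 2022 is a Wednesday and is not a listed holiday, so no roll-forward applies.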